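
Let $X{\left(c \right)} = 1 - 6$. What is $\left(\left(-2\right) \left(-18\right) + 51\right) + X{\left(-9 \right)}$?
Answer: $82$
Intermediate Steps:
$X{\left(c \right)} = -5$
$\left(\left(-2\right) \left(-18\right) + 51\right) + X{\left(-9 \right)} = \left(\left(-2\right) \left(-18\right) + 51\right) - 5 = \left(36 + 51\right) - 5 = 87 - 5 = 82$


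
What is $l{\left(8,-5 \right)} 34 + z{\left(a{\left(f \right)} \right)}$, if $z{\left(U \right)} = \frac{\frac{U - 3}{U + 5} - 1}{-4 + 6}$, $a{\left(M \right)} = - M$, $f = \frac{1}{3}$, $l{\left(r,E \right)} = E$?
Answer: $- \frac{1196}{7} \approx -170.86$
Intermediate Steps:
$f = \frac{1}{3} \approx 0.33333$
$z{\left(U \right)} = - \frac{1}{2} + \frac{-3 + U}{2 \left(5 + U\right)}$ ($z{\left(U \right)} = \frac{\frac{-3 + U}{5 + U} - 1}{2} = \left(\frac{-3 + U}{5 + U} - 1\right) \frac{1}{2} = \left(-1 + \frac{-3 + U}{5 + U}\right) \frac{1}{2} = - \frac{1}{2} + \frac{-3 + U}{2 \left(5 + U\right)}$)
$l{\left(8,-5 \right)} 34 + z{\left(a{\left(f \right)} \right)} = \left(-5\right) 34 - \frac{4}{5 - \frac{1}{3}} = -170 - \frac{4}{5 - \frac{1}{3}} = -170 - \frac{4}{\frac{14}{3}} = -170 - \frac{6}{7} = - \frac{1196}{7}$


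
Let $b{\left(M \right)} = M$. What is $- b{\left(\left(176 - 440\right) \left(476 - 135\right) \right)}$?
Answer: $90024$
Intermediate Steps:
$- b{\left(\left(176 - 440\right) \left(476 - 135\right) \right)} = - \left(176 - 440\right) \left(476 - 135\right) = - \left(-264\right) 341 = \left(-1\right) \left(-90024\right) = 90024$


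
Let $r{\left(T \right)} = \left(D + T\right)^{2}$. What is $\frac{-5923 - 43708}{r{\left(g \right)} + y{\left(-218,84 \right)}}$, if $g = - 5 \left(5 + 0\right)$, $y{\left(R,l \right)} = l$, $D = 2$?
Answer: $- \frac{49631}{613} \approx -80.964$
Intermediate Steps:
$g = -25$ ($g = \left(-5\right) 5 = -25$)
$r{\left(T \right)} = \left(2 + T\right)^{2}$
$\frac{-5923 - 43708}{r{\left(g \right)} + y{\left(-218,84 \right)}} = \frac{-5923 - 43708}{\left(2 - 25\right)^{2} + 84} = - \frac{49631}{\left(-23\right)^{2} + 84} = - \frac{49631}{529 + 84} = - \frac{49631}{613}$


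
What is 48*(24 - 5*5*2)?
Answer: -1248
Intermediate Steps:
48*(24 - 5*5*2) = 48*(24 - 25*2) = 48*(24 - 50) = 48*(-26) = -1248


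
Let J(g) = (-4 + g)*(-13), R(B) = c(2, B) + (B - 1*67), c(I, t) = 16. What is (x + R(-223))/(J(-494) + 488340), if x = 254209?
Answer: 84645/164938 ≈ 0.51319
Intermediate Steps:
R(B) = -51 + B (R(B) = 16 + (B - 1*67) = 16 + (B - 67) = 16 + (-67 + B) = -51 + B)
J(g) = 52 - 13*g
(x + R(-223))/(J(-494) + 488340) = (254209 + (-51 - 223))/((52 - 13*(-494)) + 488340) = (254209 - 274)/((52 + 6422) + 488340) = 253935/(6474 + 488340) = 253935/494814 = 253935*(1/494814) = 84645/164938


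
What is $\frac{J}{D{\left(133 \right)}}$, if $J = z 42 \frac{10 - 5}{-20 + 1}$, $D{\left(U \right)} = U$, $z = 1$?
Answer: $- \frac{30}{361} \approx -0.083102$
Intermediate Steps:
$J = - \frac{210}{19}$ ($J = 1 \cdot 42 \frac{10 - 5}{-20 + 1} = 42 \frac{5}{-19} = 42 \cdot 5 \left(- \frac{1}{19}\right) = 42 \left(- \frac{5}{19}\right) = - \frac{210}{19} \approx -11.053$)
$\frac{J}{D{\left(133 \right)}} = - \frac{210}{19 \cdot 133} = \left(- \frac{210}{19}\right) \frac{1}{133} = - \frac{30}{361}$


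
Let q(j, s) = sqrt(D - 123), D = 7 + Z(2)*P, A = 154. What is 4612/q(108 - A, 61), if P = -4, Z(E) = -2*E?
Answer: -2306*I/5 ≈ -461.2*I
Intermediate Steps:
D = 23 (D = 7 - 2*2*(-4) = 7 - 4*(-4) = 7 + 16 = 23)
q(j, s) = 10*I (q(j, s) = sqrt(23 - 123) = sqrt(-100) = 10*I)
4612/q(108 - A, 61) = 4612/((10*I)) = 4612*(-I/10) = -2306*I/5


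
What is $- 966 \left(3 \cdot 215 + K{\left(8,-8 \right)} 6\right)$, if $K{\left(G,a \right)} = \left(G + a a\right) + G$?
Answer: $-1086750$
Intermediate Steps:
$K{\left(G,a \right)} = a^{2} + 2 G$ ($K{\left(G,a \right)} = \left(G + a^{2}\right) + G = a^{2} + 2 G$)
$- 966 \left(3 \cdot 215 + K{\left(8,-8 \right)} 6\right) = - 966 \left(3 \cdot 215 + \left(\left(-8\right)^{2} + 2 \cdot 8\right) 6\right) = - 966 \left(645 + \left(64 + 16\right) 6\right) = - 966 \left(645 + 80 \cdot 6\right) = - 966 \left(645 + 480\right) = \left(-966\right) 1125 = -1086750$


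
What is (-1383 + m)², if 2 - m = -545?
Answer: 698896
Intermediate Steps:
m = 547 (m = 2 - 1*(-545) = 2 + 545 = 547)
(-1383 + m)² = (-1383 + 547)² = (-836)² = 698896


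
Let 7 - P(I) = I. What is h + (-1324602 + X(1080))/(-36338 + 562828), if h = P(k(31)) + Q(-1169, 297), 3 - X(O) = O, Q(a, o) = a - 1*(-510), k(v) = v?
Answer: -2214223/3230 ≈ -685.52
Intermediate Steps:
Q(a, o) = 510 + a (Q(a, o) = a + 510 = 510 + a)
P(I) = 7 - I
X(O) = 3 - O
h = -683 (h = (7 - 1*31) + (510 - 1169) = (7 - 31) - 659 = -24 - 659 = -683)
h + (-1324602 + X(1080))/(-36338 + 562828) = -683 + (-1324602 + (3 - 1*1080))/(-36338 + 562828) = -683 + (-1324602 + (3 - 1080))/526490 = -683 + (-1324602 - 1077)*(1/526490) = -683 - 1325679*1/526490 = -683 - 8133/3230 = -2214223/3230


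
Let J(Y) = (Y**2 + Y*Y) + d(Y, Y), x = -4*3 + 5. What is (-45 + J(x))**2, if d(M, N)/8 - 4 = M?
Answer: 841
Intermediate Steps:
d(M, N) = 32 + 8*M
x = -7 (x = -12 + 5 = -7)
J(Y) = 32 + 2*Y**2 + 8*Y (J(Y) = (Y**2 + Y*Y) + (32 + 8*Y) = (Y**2 + Y**2) + (32 + 8*Y) = 2*Y**2 + (32 + 8*Y) = 32 + 2*Y**2 + 8*Y)
(-45 + J(x))**2 = (-45 + (32 + 2*(-7)**2 + 8*(-7)))**2 = (-45 + (32 + 2*49 - 56))**2 = (-45 + (32 + 98 - 56))**2 = (-45 + 74)**2 = 29**2 = 841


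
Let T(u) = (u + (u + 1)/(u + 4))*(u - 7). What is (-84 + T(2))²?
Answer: 37249/4 ≈ 9312.3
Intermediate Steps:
T(u) = (-7 + u)*(u + (1 + u)/(4 + u)) (T(u) = (u + (1 + u)/(4 + u))*(-7 + u) = (-7 + u)*(u + (1 + u)/(4 + u)))
(-84 + T(2))² = (-84 + (-7 + 2³ - 34*2 - 2*2²)/(4 + 2))² = (-84 + (-7 + 8 - 68 - 2*4)/6)² = (-84 + (-7 + 8 - 68 - 8)/6)² = (-84 + (⅙)*(-75))² = (-84 - 25/2)² = (-193/2)² = 37249/4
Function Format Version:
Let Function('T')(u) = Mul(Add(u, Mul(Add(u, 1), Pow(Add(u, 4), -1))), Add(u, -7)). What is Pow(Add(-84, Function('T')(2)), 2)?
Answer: Rational(37249, 4) ≈ 9312.3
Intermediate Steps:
Function('T')(u) = Mul(Add(-7, u), Add(u, Mul(Pow(Add(4, u), -1), Add(1, u)))) (Function('T')(u) = Mul(Add(u, Mul(Add(1, u), Pow(Add(4, u), -1))), Add(-7, u)) = Mul(Add(u, Mul(Pow(Add(4, u), -1), Add(1, u))), Add(-7, u)) = Mul(Add(-7, u), Add(u, Mul(Pow(Add(4, u), -1), Add(1, u)))))
Pow(Add(-84, Function('T')(2)), 2) = Pow(Add(-84, Mul(Pow(Add(4, 2), -1), Add(-7, Pow(2, 3), Mul(-34, 2), Mul(-2, Pow(2, 2))))), 2) = Pow(Add(-84, Mul(Pow(6, -1), Add(-7, 8, -68, Mul(-2, 4)))), 2) = Pow(Add(-84, Mul(Rational(1, 6), Add(-7, 8, -68, -8))), 2) = Pow(Add(-84, Mul(Rational(1, 6), -75)), 2) = Pow(Add(-84, Rational(-25, 2)), 2) = Pow(Rational(-193, 2), 2) = Rational(37249, 4)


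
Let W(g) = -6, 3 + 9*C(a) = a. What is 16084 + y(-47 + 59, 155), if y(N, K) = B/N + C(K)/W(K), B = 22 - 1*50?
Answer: 434129/27 ≈ 16079.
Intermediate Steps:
C(a) = -⅓ + a/9
B = -28 (B = 22 - 50 = -28)
y(N, K) = 1/18 - 28/N - K/54 (y(N, K) = -28/N + (-⅓ + K/9)/(-6) = -28/N + (-⅓ + K/9)*(-⅙) = -28/N + (1/18 - K/54) = 1/18 - 28/N - K/54)
16084 + y(-47 + 59, 155) = 16084 + (-1512 + (-47 + 59)*(3 - 1*155))/(54*(-47 + 59)) = 16084 + (1/54)*(-1512 + 12*(3 - 155))/12 = 16084 + (1/54)*(1/12)*(-1512 + 12*(-152)) = 16084 + (1/54)*(1/12)*(-1512 - 1824) = 16084 + (1/54)*(1/12)*(-3336) = 16084 - 139/27 = 434129/27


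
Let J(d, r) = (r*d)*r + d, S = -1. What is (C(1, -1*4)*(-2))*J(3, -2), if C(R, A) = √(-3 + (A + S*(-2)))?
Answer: -30*I*√5 ≈ -67.082*I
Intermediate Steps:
C(R, A) = √(-1 + A) (C(R, A) = √(-3 + (A - 1*(-2))) = √(-3 + (A + 2)) = √(-3 + (2 + A)) = √(-1 + A))
J(d, r) = d + d*r² (J(d, r) = (d*r)*r + d = d*r² + d = d + d*r²)
(C(1, -1*4)*(-2))*J(3, -2) = (√(-1 - 1*4)*(-2))*(3*(1 + (-2)²)) = (√(-1 - 4)*(-2))*(3*(1 + 4)) = (√(-5)*(-2))*(3*5) = ((I*√5)*(-2))*15 = -2*I*√5*15 = -30*I*√5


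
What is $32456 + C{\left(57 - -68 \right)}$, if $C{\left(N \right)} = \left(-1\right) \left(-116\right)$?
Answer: $32572$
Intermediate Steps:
$C{\left(N \right)} = 116$
$32456 + C{\left(57 - -68 \right)} = 32456 + 116 = 32572$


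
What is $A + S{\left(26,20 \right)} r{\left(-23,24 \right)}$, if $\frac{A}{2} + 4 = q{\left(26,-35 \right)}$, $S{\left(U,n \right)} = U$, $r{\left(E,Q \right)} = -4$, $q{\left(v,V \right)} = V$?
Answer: $-182$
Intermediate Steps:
$A = -78$ ($A = -8 + 2 \left(-35\right) = -8 - 70 = -78$)
$A + S{\left(26,20 \right)} r{\left(-23,24 \right)} = -78 + 26 \left(-4\right) = -78 - 104 = -182$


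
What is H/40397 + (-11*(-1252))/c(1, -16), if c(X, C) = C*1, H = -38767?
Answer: -139241939/161588 ≈ -861.71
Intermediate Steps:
c(X, C) = C
H/40397 + (-11*(-1252))/c(1, -16) = -38767/40397 - 11*(-1252)/(-16) = -38767*1/40397 + 13772*(-1/16) = -38767/40397 - 3443/4 = -139241939/161588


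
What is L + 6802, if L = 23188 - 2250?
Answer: 27740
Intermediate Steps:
L = 20938
L + 6802 = 20938 + 6802 = 27740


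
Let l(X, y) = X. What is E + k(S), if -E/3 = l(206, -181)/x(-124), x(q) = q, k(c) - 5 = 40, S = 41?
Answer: 3099/62 ≈ 49.984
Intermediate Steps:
k(c) = 45 (k(c) = 5 + 40 = 45)
E = 309/62 (E = -618/(-124) = -618*(-1)/124 = -3*(-103/62) = 309/62 ≈ 4.9839)
E + k(S) = 309/62 + 45 = 3099/62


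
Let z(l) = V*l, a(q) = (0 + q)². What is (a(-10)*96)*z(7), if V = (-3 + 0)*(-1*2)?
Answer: 403200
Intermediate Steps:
a(q) = q²
V = 6 (V = -3*(-2) = 6)
z(l) = 6*l
(a(-10)*96)*z(7) = ((-10)²*96)*(6*7) = (100*96)*42 = 9600*42 = 403200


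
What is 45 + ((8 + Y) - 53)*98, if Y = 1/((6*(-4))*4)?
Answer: -209569/48 ≈ -4366.0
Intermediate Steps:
Y = -1/96 (Y = 1/(-24*4) = 1/(-96) = -1/96 ≈ -0.010417)
45 + ((8 + Y) - 53)*98 = 45 + ((8 - 1/96) - 53)*98 = 45 + (767/96 - 53)*98 = 45 - 4321/96*98 = 45 - 211729/48 = -209569/48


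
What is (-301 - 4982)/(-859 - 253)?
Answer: 5283/1112 ≈ 4.7509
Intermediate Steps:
(-301 - 4982)/(-859 - 253) = -5283/(-1112) = -5283*(-1/1112) = 5283/1112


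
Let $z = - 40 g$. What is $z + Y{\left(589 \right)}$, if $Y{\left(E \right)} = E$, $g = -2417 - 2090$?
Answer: $180869$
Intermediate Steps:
$g = -4507$ ($g = -2417 - 2090 = -4507$)
$z = 180280$ ($z = \left(-40\right) \left(-4507\right) = 180280$)
$z + Y{\left(589 \right)} = 180280 + 589 = 180869$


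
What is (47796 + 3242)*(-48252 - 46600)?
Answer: -4841056376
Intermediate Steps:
(47796 + 3242)*(-48252 - 46600) = 51038*(-94852) = -4841056376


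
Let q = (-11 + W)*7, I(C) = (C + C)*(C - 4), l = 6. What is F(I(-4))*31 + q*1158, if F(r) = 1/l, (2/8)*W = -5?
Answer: -1507685/6 ≈ -2.5128e+5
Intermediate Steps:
W = -20 (W = 4*(-5) = -20)
I(C) = 2*C*(-4 + C) (I(C) = (2*C)*(-4 + C) = 2*C*(-4 + C))
F(r) = ⅙ (F(r) = 1/6 = ⅙)
q = -217 (q = (-11 - 20)*7 = -31*7 = -217)
F(I(-4))*31 + q*1158 = (⅙)*31 - 217*1158 = 31/6 - 251286 = -1507685/6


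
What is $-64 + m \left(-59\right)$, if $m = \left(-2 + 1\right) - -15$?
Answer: $-890$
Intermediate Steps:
$m = 14$ ($m = -1 + 15 = 14$)
$-64 + m \left(-59\right) = -64 + 14 \left(-59\right) = -64 - 826 = -890$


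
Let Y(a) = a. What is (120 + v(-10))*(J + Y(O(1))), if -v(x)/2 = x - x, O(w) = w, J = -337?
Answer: -40320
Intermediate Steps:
v(x) = 0 (v(x) = -2*(x - x) = -2*0 = 0)
(120 + v(-10))*(J + Y(O(1))) = (120 + 0)*(-337 + 1) = 120*(-336) = -40320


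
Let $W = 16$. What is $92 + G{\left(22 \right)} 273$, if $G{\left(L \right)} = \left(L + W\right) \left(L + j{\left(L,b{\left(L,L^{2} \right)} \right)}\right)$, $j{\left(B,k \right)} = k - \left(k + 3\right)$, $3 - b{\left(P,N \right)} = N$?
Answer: $197198$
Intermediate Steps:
$b{\left(P,N \right)} = 3 - N$
$j{\left(B,k \right)} = -3$ ($j{\left(B,k \right)} = k - \left(3 + k\right) = -3$)
$G{\left(L \right)} = \left(-3 + L\right) \left(16 + L\right)$ ($G{\left(L \right)} = \left(L + 16\right) \left(L - 3\right) = \left(16 + L\right) \left(-3 + L\right) = \left(-3 + L\right) \left(16 + L\right)$)
$92 + G{\left(22 \right)} 273 = 92 + \left(-48 + 22^{2} + 13 \cdot 22\right) 273 = 92 + \left(-48 + 484 + 286\right) 273 = 92 + 722 \cdot 273 = 92 + 197106 = 197198$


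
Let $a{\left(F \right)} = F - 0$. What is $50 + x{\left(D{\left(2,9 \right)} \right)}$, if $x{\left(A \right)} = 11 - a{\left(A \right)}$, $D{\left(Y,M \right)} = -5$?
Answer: $66$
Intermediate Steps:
$a{\left(F \right)} = F$ ($a{\left(F \right)} = F + 0 = F$)
$x{\left(A \right)} = 11 - A$
$50 + x{\left(D{\left(2,9 \right)} \right)} = 50 + \left(11 - -5\right) = 50 + \left(11 + 5\right) = 50 + 16 = 66$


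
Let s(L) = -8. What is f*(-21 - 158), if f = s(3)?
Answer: 1432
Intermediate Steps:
f = -8
f*(-21 - 158) = -8*(-21 - 158) = -8*(-179) = 1432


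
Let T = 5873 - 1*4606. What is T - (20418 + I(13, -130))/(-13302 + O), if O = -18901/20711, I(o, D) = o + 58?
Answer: 349503909020/275516623 ≈ 1268.5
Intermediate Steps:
T = 1267 (T = 5873 - 4606 = 1267)
I(o, D) = 58 + o
O = -18901/20711 (O = -18901*1/20711 = -18901/20711 ≈ -0.91261)
T - (20418 + I(13, -130))/(-13302 + O) = 1267 - (20418 + (58 + 13))/(-13302 - 18901/20711) = 1267 - (20418 + 71)/(-275516623/20711) = 1267 - 20489*(-20711)/275516623 = 1267 - 1*(-424347679/275516623) = 1267 + 424347679/275516623 = 349503909020/275516623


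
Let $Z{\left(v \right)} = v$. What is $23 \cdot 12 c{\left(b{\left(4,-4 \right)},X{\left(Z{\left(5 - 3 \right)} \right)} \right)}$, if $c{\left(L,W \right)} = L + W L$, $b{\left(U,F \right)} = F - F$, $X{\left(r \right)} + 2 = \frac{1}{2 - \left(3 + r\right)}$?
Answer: $0$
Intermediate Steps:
$X{\left(r \right)} = -2 + \frac{1}{-1 - r}$ ($X{\left(r \right)} = -2 + \frac{1}{2 - \left(3 + r\right)} = -2 + \frac{1}{-1 - r}$)
$b{\left(U,F \right)} = 0$
$c{\left(L,W \right)} = L + L W$
$23 \cdot 12 c{\left(b{\left(4,-4 \right)},X{\left(Z{\left(5 - 3 \right)} \right)} \right)} = 23 \cdot 12 \cdot 0 \left(1 + \frac{-3 - 2 \left(5 - 3\right)}{1 + \left(5 - 3\right)}\right) = 276 \cdot 0 \left(1 + \frac{-3 - 2 \left(5 - 3\right)}{1 + \left(5 - 3\right)}\right) = 276 \cdot 0 \left(1 + \frac{-3 - 4}{1 + 2}\right) = 276 \cdot 0 \left(1 + \frac{-3 - 4}{3}\right) = 276 \cdot 0 \left(1 + \frac{1}{3} \left(-7\right)\right) = 276 \cdot 0 \left(1 - \frac{7}{3}\right) = 276 \cdot 0 \left(- \frac{4}{3}\right) = 276 \cdot 0 = 0$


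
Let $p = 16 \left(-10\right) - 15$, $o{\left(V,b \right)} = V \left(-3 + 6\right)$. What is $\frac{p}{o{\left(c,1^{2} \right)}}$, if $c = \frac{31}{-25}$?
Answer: $\frac{4375}{93} \approx 47.043$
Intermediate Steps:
$c = - \frac{31}{25}$ ($c = 31 \left(- \frac{1}{25}\right) = - \frac{31}{25} \approx -1.24$)
$o{\left(V,b \right)} = 3 V$ ($o{\left(V,b \right)} = V 3 = 3 V$)
$p = -175$ ($p = -160 - 15 = -175$)
$\frac{p}{o{\left(c,1^{2} \right)}} = - \frac{175}{3 \left(- \frac{31}{25}\right)} = - \frac{175}{- \frac{93}{25}} = \left(-175\right) \left(- \frac{25}{93}\right) = \frac{4375}{93}$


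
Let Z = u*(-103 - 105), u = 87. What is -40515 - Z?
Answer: -22419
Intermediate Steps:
Z = -18096 (Z = 87*(-103 - 105) = 87*(-208) = -18096)
-40515 - Z = -40515 - 1*(-18096) = -40515 + 18096 = -22419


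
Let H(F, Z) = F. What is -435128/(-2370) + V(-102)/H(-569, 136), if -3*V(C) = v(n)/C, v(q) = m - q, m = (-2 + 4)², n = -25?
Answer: 12626967977/68775030 ≈ 183.60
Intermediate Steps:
m = 4 (m = 2² = 4)
v(q) = 4 - q
V(C) = -29/(3*C) (V(C) = -(4 - 1*(-25))/(3*C) = -(4 + 25)/(3*C) = -29/(3*C))
-435128/(-2370) + V(-102)/H(-569, 136) = -435128/(-2370) - 29/3/(-102)/(-569) = -435128*(-1/2370) - 29/3*(-1/102)*(-1/569) = 217564/1185 + (29/306)*(-1/569) = 217564/1185 - 29/174114 = 12626967977/68775030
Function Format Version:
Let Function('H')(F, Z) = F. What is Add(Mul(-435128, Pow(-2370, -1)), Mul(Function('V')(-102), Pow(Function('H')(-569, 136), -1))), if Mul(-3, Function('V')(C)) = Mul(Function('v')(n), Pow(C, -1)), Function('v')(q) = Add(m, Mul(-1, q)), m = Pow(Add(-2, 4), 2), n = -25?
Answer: Rational(12626967977, 68775030) ≈ 183.60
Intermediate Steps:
m = 4 (m = Pow(2, 2) = 4)
Function('v')(q) = Add(4, Mul(-1, q))
Function('V')(C) = Mul(Rational(-29, 3), Pow(C, -1)) (Function('V')(C) = Mul(Rational(-1, 3), Mul(Add(4, Mul(-1, -25)), Pow(C, -1))) = Mul(Rational(-1, 3), Mul(Add(4, 25), Pow(C, -1))) = Mul(Rational(-1, 3), Mul(29, Pow(C, -1))) = Mul(Rational(-29, 3), Pow(C, -1)))
Add(Mul(-435128, Pow(-2370, -1)), Mul(Function('V')(-102), Pow(Function('H')(-569, 136), -1))) = Add(Mul(-435128, Pow(-2370, -1)), Mul(Mul(Rational(-29, 3), Pow(-102, -1)), Pow(-569, -1))) = Add(Mul(-435128, Rational(-1, 2370)), Mul(Mul(Rational(-29, 3), Rational(-1, 102)), Rational(-1, 569))) = Add(Rational(217564, 1185), Mul(Rational(29, 306), Rational(-1, 569))) = Add(Rational(217564, 1185), Rational(-29, 174114)) = Rational(12626967977, 68775030)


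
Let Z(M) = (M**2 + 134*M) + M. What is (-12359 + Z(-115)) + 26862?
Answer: 12203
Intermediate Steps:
Z(M) = M**2 + 135*M
(-12359 + Z(-115)) + 26862 = (-12359 - 115*(135 - 115)) + 26862 = (-12359 - 115*20) + 26862 = (-12359 - 2300) + 26862 = -14659 + 26862 = 12203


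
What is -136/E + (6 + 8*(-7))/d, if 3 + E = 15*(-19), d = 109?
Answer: 53/3924 ≈ 0.013507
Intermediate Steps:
E = -288 (E = -3 + 15*(-19) = -3 - 285 = -288)
-136/E + (6 + 8*(-7))/d = -136/(-288) + (6 + 8*(-7))/109 = -136*(-1/288) + (6 - 56)*(1/109) = 17/36 - 50*1/109 = 17/36 - 50/109 = 53/3924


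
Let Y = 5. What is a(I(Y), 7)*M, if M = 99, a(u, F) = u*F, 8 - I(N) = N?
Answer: 2079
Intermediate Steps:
I(N) = 8 - N
a(u, F) = F*u
a(I(Y), 7)*M = (7*(8 - 1*5))*99 = (7*(8 - 5))*99 = (7*3)*99 = 21*99 = 2079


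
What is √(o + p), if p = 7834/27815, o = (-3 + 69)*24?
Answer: √1225717875110/27815 ≈ 39.803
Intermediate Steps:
o = 1584 (o = 66*24 = 1584)
p = 7834/27815 (p = 7834*(1/27815) = 7834/27815 ≈ 0.28165)
√(o + p) = √(1584 + 7834/27815) = √(44066794/27815) = √1225717875110/27815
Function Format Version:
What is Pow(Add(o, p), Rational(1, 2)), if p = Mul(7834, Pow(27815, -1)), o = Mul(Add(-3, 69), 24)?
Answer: Mul(Rational(1, 27815), Pow(1225717875110, Rational(1, 2))) ≈ 39.803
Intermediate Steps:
o = 1584 (o = Mul(66, 24) = 1584)
p = Rational(7834, 27815) (p = Mul(7834, Rational(1, 27815)) = Rational(7834, 27815) ≈ 0.28165)
Pow(Add(o, p), Rational(1, 2)) = Pow(Add(1584, Rational(7834, 27815)), Rational(1, 2)) = Pow(Rational(44066794, 27815), Rational(1, 2)) = Mul(Rational(1, 27815), Pow(1225717875110, Rational(1, 2)))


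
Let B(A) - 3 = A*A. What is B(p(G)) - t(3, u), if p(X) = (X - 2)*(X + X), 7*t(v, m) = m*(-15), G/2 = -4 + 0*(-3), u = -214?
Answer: 176011/7 ≈ 25144.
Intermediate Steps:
G = -8 (G = 2*(-4 + 0*(-3)) = 2*(-4 + 0) = 2*(-4) = -8)
t(v, m) = -15*m/7 (t(v, m) = (m*(-15))/7 = (-15*m)/7 = -15*m/7)
p(X) = 2*X*(-2 + X) (p(X) = (-2 + X)*(2*X) = 2*X*(-2 + X))
B(A) = 3 + A² (B(A) = 3 + A*A = 3 + A²)
B(p(G)) - t(3, u) = (3 + (2*(-8)*(-2 - 8))²) - (-15)*(-214)/7 = (3 + (2*(-8)*(-10))²) - 1*3210/7 = (3 + 160²) - 3210/7 = (3 + 25600) - 3210/7 = 25603 - 3210/7 = 176011/7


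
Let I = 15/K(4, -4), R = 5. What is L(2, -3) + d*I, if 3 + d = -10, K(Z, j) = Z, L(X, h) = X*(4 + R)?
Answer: -123/4 ≈ -30.750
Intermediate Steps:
L(X, h) = 9*X (L(X, h) = X*(4 + 5) = X*9 = 9*X)
d = -13 (d = -3 - 10 = -13)
I = 15/4 ≈ 3.7500
L(2, -3) + d*I = 9*2 - 13*15/4 = 18 - 195/4 = -123/4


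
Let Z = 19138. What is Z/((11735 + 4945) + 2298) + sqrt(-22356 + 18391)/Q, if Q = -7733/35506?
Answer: 9569/9489 - 35506*I*sqrt(3965)/7733 ≈ 1.0084 - 289.12*I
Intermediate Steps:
Q = -7733/35506 (Q = -7733*1/35506 = -7733/35506 ≈ -0.21779)
Z/((11735 + 4945) + 2298) + sqrt(-22356 + 18391)/Q = 19138/((11735 + 4945) + 2298) + sqrt(-22356 + 18391)/(-7733/35506) = 19138/(16680 + 2298) + sqrt(-3965)*(-35506/7733) = 19138/18978 + (I*sqrt(3965))*(-35506/7733) = 19138*(1/18978) - 35506*I*sqrt(3965)/7733 = 9569/9489 - 35506*I*sqrt(3965)/7733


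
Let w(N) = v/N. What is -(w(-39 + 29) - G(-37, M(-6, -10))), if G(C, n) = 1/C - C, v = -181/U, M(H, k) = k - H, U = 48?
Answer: 649943/17760 ≈ 36.596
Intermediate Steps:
v = -181/48 ≈ -3.7708
w(N) = -181/(48*N)
-(w(-39 + 29) - G(-37, M(-6, -10))) = -(-181/(48*(-39 + 29)) - (1/(-37) - 1*(-37))) = -(-181/48/(-10) - (-1/37 + 37)) = -(-181/48*(-⅒) - 1*1368/37) = -(181/480 - 1368/37) = -1*(-649943/17760) = 649943/17760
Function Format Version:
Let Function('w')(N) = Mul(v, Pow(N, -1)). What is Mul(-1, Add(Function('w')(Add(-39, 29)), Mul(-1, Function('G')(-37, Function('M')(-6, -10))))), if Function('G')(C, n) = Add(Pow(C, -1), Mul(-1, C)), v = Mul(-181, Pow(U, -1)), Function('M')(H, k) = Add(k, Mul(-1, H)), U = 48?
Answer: Rational(649943, 17760) ≈ 36.596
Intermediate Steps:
v = Rational(-181, 48) (v = Mul(-181, Pow(48, -1)) = Mul(-181, Rational(1, 48)) = Rational(-181, 48) ≈ -3.7708)
Function('w')(N) = Mul(Rational(-181, 48), Pow(N, -1))
Mul(-1, Add(Function('w')(Add(-39, 29)), Mul(-1, Function('G')(-37, Function('M')(-6, -10))))) = Mul(-1, Add(Mul(Rational(-181, 48), Pow(Add(-39, 29), -1)), Mul(-1, Add(Pow(-37, -1), Mul(-1, -37))))) = Mul(-1, Add(Mul(Rational(-181, 48), Pow(-10, -1)), Mul(-1, Add(Rational(-1, 37), 37)))) = Mul(-1, Add(Mul(Rational(-181, 48), Rational(-1, 10)), Mul(-1, Rational(1368, 37)))) = Mul(-1, Add(Rational(181, 480), Rational(-1368, 37))) = Mul(-1, Rational(-649943, 17760)) = Rational(649943, 17760)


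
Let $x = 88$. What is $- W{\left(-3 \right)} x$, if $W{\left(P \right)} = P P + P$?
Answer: $-528$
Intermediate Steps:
$W{\left(P \right)} = P + P^{2}$ ($W{\left(P \right)} = P^{2} + P = P + P^{2}$)
$- W{\left(-3 \right)} x = - - 3 \left(1 - 3\right) 88 = - \left(-3\right) \left(-2\right) 88 = - 6 \cdot 88 = \left(-1\right) 528 = -528$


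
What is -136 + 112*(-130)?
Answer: -14696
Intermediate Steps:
-136 + 112*(-130) = -136 - 14560 = -14696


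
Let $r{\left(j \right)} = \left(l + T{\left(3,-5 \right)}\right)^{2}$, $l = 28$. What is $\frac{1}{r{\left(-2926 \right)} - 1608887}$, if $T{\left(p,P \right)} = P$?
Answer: $- \frac{1}{1608358} \approx -6.2175 \cdot 10^{-7}$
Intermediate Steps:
$r{\left(j \right)} = 529$ ($r{\left(j \right)} = \left(28 - 5\right)^{2} = 23^{2} = 529$)
$\frac{1}{r{\left(-2926 \right)} - 1608887} = \frac{1}{529 - 1608887} = \frac{1}{-1608358} = - \frac{1}{1608358}$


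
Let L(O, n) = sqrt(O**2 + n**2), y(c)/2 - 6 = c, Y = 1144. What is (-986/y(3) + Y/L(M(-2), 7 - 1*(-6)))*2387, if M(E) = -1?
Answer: -1176791/9 + 1365364*sqrt(170)/85 ≈ 78683.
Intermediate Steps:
y(c) = 12 + 2*c
(-986/y(3) + Y/L(M(-2), 7 - 1*(-6)))*2387 = (-986/(12 + 2*3) + 1144/(sqrt((-1)**2 + (7 - 1*(-6))**2)))*2387 = (-986/(12 + 6) + 1144/(sqrt(1 + (7 + 6)**2)))*2387 = (-986/18 + 1144/(sqrt(1 + 13**2)))*2387 = (-986*1/18 + 1144/(sqrt(1 + 169)))*2387 = (-493/9 + 1144/(sqrt(170)))*2387 = (-493/9 + 1144*(sqrt(170)/170))*2387 = (-493/9 + 572*sqrt(170)/85)*2387 = -1176791/9 + 1365364*sqrt(170)/85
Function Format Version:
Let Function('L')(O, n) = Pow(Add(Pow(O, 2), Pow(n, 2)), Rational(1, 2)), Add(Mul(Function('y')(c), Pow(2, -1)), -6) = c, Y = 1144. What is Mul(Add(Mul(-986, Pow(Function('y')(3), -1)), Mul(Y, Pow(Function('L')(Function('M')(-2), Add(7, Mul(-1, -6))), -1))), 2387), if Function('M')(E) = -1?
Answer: Add(Rational(-1176791, 9), Mul(Rational(1365364, 85), Pow(170, Rational(1, 2)))) ≈ 78683.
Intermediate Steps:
Function('y')(c) = Add(12, Mul(2, c))
Mul(Add(Mul(-986, Pow(Function('y')(3), -1)), Mul(Y, Pow(Function('L')(Function('M')(-2), Add(7, Mul(-1, -6))), -1))), 2387) = Mul(Add(Mul(-986, Pow(Add(12, Mul(2, 3)), -1)), Mul(1144, Pow(Pow(Add(Pow(-1, 2), Pow(Add(7, Mul(-1, -6)), 2)), Rational(1, 2)), -1))), 2387) = Mul(Add(Mul(-986, Pow(Add(12, 6), -1)), Mul(1144, Pow(Pow(Add(1, Pow(Add(7, 6), 2)), Rational(1, 2)), -1))), 2387) = Mul(Add(Mul(-986, Pow(18, -1)), Mul(1144, Pow(Pow(Add(1, Pow(13, 2)), Rational(1, 2)), -1))), 2387) = Mul(Add(Mul(-986, Rational(1, 18)), Mul(1144, Pow(Pow(Add(1, 169), Rational(1, 2)), -1))), 2387) = Mul(Add(Rational(-493, 9), Mul(1144, Pow(Pow(170, Rational(1, 2)), -1))), 2387) = Mul(Add(Rational(-493, 9), Mul(1144, Mul(Rational(1, 170), Pow(170, Rational(1, 2))))), 2387) = Mul(Add(Rational(-493, 9), Mul(Rational(572, 85), Pow(170, Rational(1, 2)))), 2387) = Add(Rational(-1176791, 9), Mul(Rational(1365364, 85), Pow(170, Rational(1, 2))))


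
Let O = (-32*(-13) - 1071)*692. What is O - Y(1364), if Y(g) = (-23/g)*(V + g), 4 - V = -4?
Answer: -154553771/341 ≈ -4.5324e+5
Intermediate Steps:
V = 8 (V = 4 - 1*(-4) = 4 + 4 = 8)
Y(g) = -23*(8 + g)/g (Y(g) = (-23/g)*(8 + g) = -23*(8 + g)/g)
O = -453260 (O = (416 - 1071)*692 = -655*692 = -453260)
O - Y(1364) = -453260 - (-23 - 184/1364) = -453260 - (-23 - 184*1/1364) = -453260 - (-23 - 46/341) = -453260 - 1*(-7889/341) = -453260 + 7889/341 = -154553771/341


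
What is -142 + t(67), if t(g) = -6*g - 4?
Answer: -548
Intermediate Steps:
t(g) = -4 - 6*g
-142 + t(67) = -142 + (-4 - 6*67) = -142 + (-4 - 402) = -142 - 406 = -548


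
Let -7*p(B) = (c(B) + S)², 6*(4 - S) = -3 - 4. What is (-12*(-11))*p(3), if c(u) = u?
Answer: -3773/3 ≈ -1257.7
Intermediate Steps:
S = 31/6 (S = 4 - (-3 - 4)/6 = 4 - ⅙*(-7) = 4 + 7/6 = 31/6 ≈ 5.1667)
p(B) = -(31/6 + B)²/7 (p(B) = -(B + 31/6)²/7 = -(31/6 + B)²/7)
(-12*(-11))*p(3) = (-12*(-11))*(-(31 + 6*3)²/252) = 132*(-(31 + 18)²/252) = 132*(-1/252*49²) = 132*(-1/252*2401) = 132*(-343/36) = -3773/3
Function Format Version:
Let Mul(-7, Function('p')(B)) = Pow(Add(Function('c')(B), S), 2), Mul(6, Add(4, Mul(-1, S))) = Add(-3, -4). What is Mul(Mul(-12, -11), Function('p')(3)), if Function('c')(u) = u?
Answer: Rational(-3773, 3) ≈ -1257.7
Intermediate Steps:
S = Rational(31, 6) (S = Add(4, Mul(Rational(-1, 6), Add(-3, -4))) = Add(4, Mul(Rational(-1, 6), -7)) = Add(4, Rational(7, 6)) = Rational(31, 6) ≈ 5.1667)
Function('p')(B) = Mul(Rational(-1, 7), Pow(Add(Rational(31, 6), B), 2)) (Function('p')(B) = Mul(Rational(-1, 7), Pow(Add(B, Rational(31, 6)), 2)) = Mul(Rational(-1, 7), Pow(Add(Rational(31, 6), B), 2)))
Mul(Mul(-12, -11), Function('p')(3)) = Mul(Mul(-12, -11), Mul(Rational(-1, 252), Pow(Add(31, Mul(6, 3)), 2))) = Mul(132, Mul(Rational(-1, 252), Pow(Add(31, 18), 2))) = Mul(132, Mul(Rational(-1, 252), Pow(49, 2))) = Mul(132, Mul(Rational(-1, 252), 2401)) = Mul(132, Rational(-343, 36)) = Rational(-3773, 3)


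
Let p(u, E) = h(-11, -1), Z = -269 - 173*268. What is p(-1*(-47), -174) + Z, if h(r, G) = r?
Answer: -46644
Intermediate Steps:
Z = -46633 (Z = -269 - 46364 = -46633)
p(u, E) = -11
p(-1*(-47), -174) + Z = -11 - 46633 = -46644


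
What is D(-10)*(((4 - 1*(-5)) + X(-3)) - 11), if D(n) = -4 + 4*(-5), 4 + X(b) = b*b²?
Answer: 792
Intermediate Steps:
X(b) = -4 + b³ (X(b) = -4 + b*b² = -4 + b³)
D(n) = -24 (D(n) = -4 - 20 = -24)
D(-10)*(((4 - 1*(-5)) + X(-3)) - 11) = -24*(((4 - 1*(-5)) + (-4 + (-3)³)) - 11) = -24*(((4 + 5) + (-4 - 27)) - 11) = -24*((9 - 31) - 11) = -24*(-22 - 11) = -24*(-33) = 792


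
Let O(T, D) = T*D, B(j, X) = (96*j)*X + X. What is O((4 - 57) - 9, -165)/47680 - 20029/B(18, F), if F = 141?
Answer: 153897875/1162385952 ≈ 0.13240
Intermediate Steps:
B(j, X) = X + 96*X*j (B(j, X) = 96*X*j + X = X + 96*X*j)
O(T, D) = D*T
O((4 - 57) - 9, -165)/47680 - 20029/B(18, F) = -165*((4 - 57) - 9)/47680 - 20029*1/(141*(1 + 96*18)) = -165*(-53 - 9)*(1/47680) - 20029*1/(141*(1 + 1728)) = -165*(-62)*(1/47680) - 20029/(141*1729) = 10230*(1/47680) - 20029/243789 = 1023/4768 - 20029*1/243789 = 1023/4768 - 20029/243789 = 153897875/1162385952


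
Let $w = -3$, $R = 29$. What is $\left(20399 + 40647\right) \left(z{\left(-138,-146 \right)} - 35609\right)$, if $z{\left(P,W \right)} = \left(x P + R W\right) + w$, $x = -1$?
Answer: $-2424014568$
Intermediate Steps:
$z{\left(P,W \right)} = -3 - P + 29 W$ ($z{\left(P,W \right)} = \left(- P + 29 W\right) - 3 = -3 - P + 29 W$)
$\left(20399 + 40647\right) \left(z{\left(-138,-146 \right)} - 35609\right) = \left(20399 + 40647\right) \left(\left(-3 - -138 + 29 \left(-146\right)\right) - 35609\right) = 61046 \left(\left(-3 + 138 - 4234\right) - 35609\right) = 61046 \left(-4099 - 35609\right) = 61046 \left(-39708\right) = -2424014568$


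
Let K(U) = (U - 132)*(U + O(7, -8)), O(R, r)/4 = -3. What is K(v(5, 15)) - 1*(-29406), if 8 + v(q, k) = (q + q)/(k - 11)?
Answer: 127249/4 ≈ 31812.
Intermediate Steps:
v(q, k) = -8 + 2*q/(-11 + k) (v(q, k) = -8 + (q + q)/(k - 11) = -8 + (2*q)/(-11 + k) = -8 + 2*q/(-11 + k))
O(R, r) = -12 (O(R, r) = 4*(-3) = -12)
K(U) = (-132 + U)*(-12 + U) (K(U) = (U - 132)*(U - 12) = (-132 + U)*(-12 + U))
K(v(5, 15)) - 1*(-29406) = (1584 + (2*(44 + 5 - 4*15)/(-11 + 15))² - 288*(44 + 5 - 4*15)/(-11 + 15)) - 1*(-29406) = (1584 + (2*(44 + 5 - 60)/4)² - 288*(44 + 5 - 60)/4) + 29406 = (1584 + (2*(¼)*(-11))² - 288*(-11)/4) + 29406 = (1584 + (-11/2)² - 144*(-11/2)) + 29406 = (1584 + 121/4 + 792) + 29406 = 9625/4 + 29406 = 127249/4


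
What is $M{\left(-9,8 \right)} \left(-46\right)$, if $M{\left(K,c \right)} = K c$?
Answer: $3312$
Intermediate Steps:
$M{\left(-9,8 \right)} \left(-46\right) = \left(-9\right) 8 \left(-46\right) = \left(-72\right) \left(-46\right) = 3312$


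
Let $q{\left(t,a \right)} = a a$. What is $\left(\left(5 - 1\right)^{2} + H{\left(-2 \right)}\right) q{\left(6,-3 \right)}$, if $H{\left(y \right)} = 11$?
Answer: $243$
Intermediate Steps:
$q{\left(t,a \right)} = a^{2}$
$\left(\left(5 - 1\right)^{2} + H{\left(-2 \right)}\right) q{\left(6,-3 \right)} = \left(\left(5 - 1\right)^{2} + 11\right) \left(-3\right)^{2} = \left(4^{2} + 11\right) 9 = \left(16 + 11\right) 9 = 27 \cdot 9 = 243$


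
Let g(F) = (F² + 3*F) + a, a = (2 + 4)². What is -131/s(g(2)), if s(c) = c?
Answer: -131/46 ≈ -2.8478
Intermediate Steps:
a = 36 (a = 6² = 36)
g(F) = 36 + F² + 3*F (g(F) = (F² + 3*F) + 36 = 36 + F² + 3*F)
-131/s(g(2)) = -131/(36 + 2² + 3*2) = -131/(36 + 4 + 6) = -131/46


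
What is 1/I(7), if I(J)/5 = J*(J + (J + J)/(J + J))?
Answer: 1/280 ≈ 0.0035714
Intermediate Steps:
I(J) = 5*J*(1 + J) (I(J) = 5*(J*(J + (J + J)/(J + J))) = 5*(J*(J + (2*J)/((2*J)))) = 5*(J*(J + (2*J)*(1/(2*J)))) = 5*(J*(J + 1)) = 5*(J*(1 + J)) = 5*J*(1 + J))
1/I(7) = 1/(5*7*(1 + 7)) = 1/(5*7*8) = 1/280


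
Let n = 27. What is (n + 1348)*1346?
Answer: 1850750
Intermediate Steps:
(n + 1348)*1346 = (27 + 1348)*1346 = 1375*1346 = 1850750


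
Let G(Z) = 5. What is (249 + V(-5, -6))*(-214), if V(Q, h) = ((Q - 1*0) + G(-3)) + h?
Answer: -52002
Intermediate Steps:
V(Q, h) = 5 + Q + h (V(Q, h) = ((Q - 1*0) + 5) + h = ((Q + 0) + 5) + h = (Q + 5) + h = (5 + Q) + h = 5 + Q + h)
(249 + V(-5, -6))*(-214) = (249 + (5 - 5 - 6))*(-214) = (249 - 6)*(-214) = 243*(-214) = -52002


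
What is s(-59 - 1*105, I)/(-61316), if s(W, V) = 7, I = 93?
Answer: -7/61316 ≈ -0.00011416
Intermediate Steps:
s(-59 - 1*105, I)/(-61316) = 7/(-61316) = 7*(-1/61316) = -7/61316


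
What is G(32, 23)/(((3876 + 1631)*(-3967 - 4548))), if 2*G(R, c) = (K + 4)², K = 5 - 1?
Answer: -32/46892105 ≈ -6.8242e-7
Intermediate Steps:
K = 4
G(R, c) = 32 (G(R, c) = (4 + 4)²/2 = (½)*8² = (½)*64 = 32)
G(32, 23)/(((3876 + 1631)*(-3967 - 4548))) = 32/(((3876 + 1631)*(-3967 - 4548))) = 32/((5507*(-8515))) = 32/(-46892105) = 32*(-1/46892105) = -32/46892105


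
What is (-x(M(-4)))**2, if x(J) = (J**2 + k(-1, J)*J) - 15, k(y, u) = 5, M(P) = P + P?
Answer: 81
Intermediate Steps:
M(P) = 2*P
x(J) = -15 + J**2 + 5*J (x(J) = (J**2 + 5*J) - 15 = -15 + J**2 + 5*J)
(-x(M(-4)))**2 = (-(-15 + (2*(-4))**2 + 5*(2*(-4))))**2 = (-(-15 + (-8)**2 + 5*(-8)))**2 = (-(-15 + 64 - 40))**2 = (-1*9)**2 = (-9)**2 = 81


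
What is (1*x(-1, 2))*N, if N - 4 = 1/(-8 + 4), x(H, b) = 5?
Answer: 75/4 ≈ 18.750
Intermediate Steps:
N = 15/4 (N = 4 + 1/(-8 + 4) = 4 + 1/(-4) = 4 - ¼ = 15/4 ≈ 3.7500)
(1*x(-1, 2))*N = (1*5)*(15/4) = 5*(15/4) = 75/4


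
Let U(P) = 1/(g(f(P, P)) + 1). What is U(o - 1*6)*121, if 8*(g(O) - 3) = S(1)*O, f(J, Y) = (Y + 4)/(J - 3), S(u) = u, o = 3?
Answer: 5808/191 ≈ 30.408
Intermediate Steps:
f(J, Y) = (4 + Y)/(-3 + J)
g(O) = 3 + O/8 (g(O) = 3 + (1*O)/8 = 3 + O/8)
U(P) = 1/(4 + (4 + P)/(8*(-3 + P))) (U(P) = 1/((3 + ((4 + P)/(-3 + P))/8) + 1) = 1/((3 + (4 + P)/(8*(-3 + P))) + 1) = 1/(4 + (4 + P)/(8*(-3 + P))))
U(o - 1*6)*121 = (8*(-3 + (3 - 1*6))/(-92 + 33*(3 - 1*6)))*121 = (8*(-3 + (3 - 6))/(-92 + 33*(3 - 6)))*121 = (8*(-3 - 3)/(-92 + 33*(-3)))*121 = (8*(-6)/(-92 - 99))*121 = (8*(-6)/(-191))*121 = (8*(-1/191)*(-6))*121 = (48/191)*121 = 5808/191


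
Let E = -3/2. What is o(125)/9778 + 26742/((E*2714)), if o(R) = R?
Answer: -86991467/13268746 ≈ -6.5561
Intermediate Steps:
E = -3/2 (E = -3*½ = -3/2 ≈ -1.5000)
o(125)/9778 + 26742/((E*2714)) = 125/9778 + 26742/((-3/2*2714)) = 125*(1/9778) + 26742/(-4071) = 125/9778 + 26742*(-1/4071) = 125/9778 - 8914/1357 = -86991467/13268746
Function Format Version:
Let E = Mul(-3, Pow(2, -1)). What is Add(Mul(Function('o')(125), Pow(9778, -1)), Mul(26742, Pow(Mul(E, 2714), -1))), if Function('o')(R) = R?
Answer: Rational(-86991467, 13268746) ≈ -6.5561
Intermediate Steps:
E = Rational(-3, 2) (E = Mul(-3, Rational(1, 2)) = Rational(-3, 2) ≈ -1.5000)
Add(Mul(Function('o')(125), Pow(9778, -1)), Mul(26742, Pow(Mul(E, 2714), -1))) = Add(Mul(125, Pow(9778, -1)), Mul(26742, Pow(Mul(Rational(-3, 2), 2714), -1))) = Add(Mul(125, Rational(1, 9778)), Mul(26742, Pow(-4071, -1))) = Add(Rational(125, 9778), Mul(26742, Rational(-1, 4071))) = Add(Rational(125, 9778), Rational(-8914, 1357)) = Rational(-86991467, 13268746)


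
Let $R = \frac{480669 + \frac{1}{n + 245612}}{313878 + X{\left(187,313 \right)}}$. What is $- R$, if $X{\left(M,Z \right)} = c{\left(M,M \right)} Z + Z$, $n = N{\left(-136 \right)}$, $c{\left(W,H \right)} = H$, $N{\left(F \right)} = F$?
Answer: $- \frac{117992703445}{91494305672} \approx -1.2896$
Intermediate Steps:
$n = -136$
$X{\left(M,Z \right)} = Z + M Z$ ($X{\left(M,Z \right)} = M Z + Z = Z + M Z$)
$R = \frac{117992703445}{91494305672}$ ($R = \frac{480669 + \frac{1}{-136 + 245612}}{313878 + 313 \left(1 + 187\right)} = \frac{480669 + \frac{1}{245476}}{313878 + 313 \cdot 188} = \frac{480669 + \frac{1}{245476}}{313878 + 58844} = \frac{117992703445}{245476 \cdot 372722} = \frac{117992703445}{245476} \cdot \frac{1}{372722} = \frac{117992703445}{91494305672} \approx 1.2896$)
$- R = \left(-1\right) \frac{117992703445}{91494305672} = - \frac{117992703445}{91494305672}$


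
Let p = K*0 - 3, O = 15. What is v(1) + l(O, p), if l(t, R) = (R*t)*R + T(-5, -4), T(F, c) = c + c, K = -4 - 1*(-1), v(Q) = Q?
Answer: 128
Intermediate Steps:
K = -3 (K = -4 + 1 = -3)
T(F, c) = 2*c
p = -3 (p = -3*0 - 3 = 0 - 3 = -3)
l(t, R) = -8 + t*R² (l(t, R) = (R*t)*R + 2*(-4) = t*R² - 8 = -8 + t*R²)
v(1) + l(O, p) = 1 + (-8 + 15*(-3)²) = 1 + (-8 + 15*9) = 1 + (-8 + 135) = 1 + 127 = 128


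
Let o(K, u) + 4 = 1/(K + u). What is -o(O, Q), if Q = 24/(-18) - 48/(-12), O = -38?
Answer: 427/106 ≈ 4.0283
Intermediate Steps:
Q = 8/3 (Q = 24*(-1/18) - 48*(-1/12) = -4/3 + 4 = 8/3 ≈ 2.6667)
o(K, u) = -4 + 1/(K + u)
-o(O, Q) = -(1 - 4*(-38) - 4*8/3)/(-38 + 8/3) = -(1 + 152 - 32/3)/(-106/3) = -(-3)*427/(106*3) = -1*(-427/106) = 427/106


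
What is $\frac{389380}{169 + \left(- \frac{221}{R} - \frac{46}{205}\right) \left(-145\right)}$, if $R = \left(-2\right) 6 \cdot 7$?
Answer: $- \frac{1341024720}{619753} \approx -2163.8$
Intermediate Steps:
$R = -84$ ($R = \left(-12\right) 7 = -84$)
$\frac{389380}{169 + \left(- \frac{221}{R} - \frac{46}{205}\right) \left(-145\right)} = \frac{389380}{169 + \left(- \frac{221}{-84} - \frac{46}{205}\right) \left(-145\right)} = \frac{389380}{169 + \left(\left(-221\right) \left(- \frac{1}{84}\right) - \frac{46}{205}\right) \left(-145\right)} = \frac{389380}{169 + \left(\frac{221}{84} - \frac{46}{205}\right) \left(-145\right)} = \frac{389380}{169 + \frac{41441}{17220} \left(-145\right)} = \frac{389380}{169 - \frac{1201789}{3444}} = \frac{389380}{- \frac{619753}{3444}} = 389380 \left(- \frac{3444}{619753}\right) = - \frac{1341024720}{619753}$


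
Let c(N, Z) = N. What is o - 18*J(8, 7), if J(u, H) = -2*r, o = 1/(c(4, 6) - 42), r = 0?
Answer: -1/38 ≈ -0.026316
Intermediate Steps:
o = -1/38 (o = 1/(4 - 42) = 1/(-38) = -1/38 ≈ -0.026316)
J(u, H) = 0 (J(u, H) = -2*0 = 0)
o - 18*J(8, 7) = -1/38 - 18*0 = -1/38 + 0 = -1/38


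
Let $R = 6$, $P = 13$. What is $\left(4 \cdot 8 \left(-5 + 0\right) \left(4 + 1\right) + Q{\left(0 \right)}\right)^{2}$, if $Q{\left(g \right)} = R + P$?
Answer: $609961$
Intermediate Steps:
$Q{\left(g \right)} = 19$ ($Q{\left(g \right)} = 6 + 13 = 19$)
$\left(4 \cdot 8 \left(-5 + 0\right) \left(4 + 1\right) + Q{\left(0 \right)}\right)^{2} = \left(4 \cdot 8 \left(-5 + 0\right) \left(4 + 1\right) + 19\right)^{2} = \left(32 \left(\left(-5\right) 5\right) + 19\right)^{2} = \left(32 \left(-25\right) + 19\right)^{2} = \left(-800 + 19\right)^{2} = \left(-781\right)^{2} = 609961$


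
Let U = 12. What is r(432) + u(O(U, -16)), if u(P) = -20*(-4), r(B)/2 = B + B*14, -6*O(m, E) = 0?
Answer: 13040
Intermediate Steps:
O(m, E) = 0 (O(m, E) = -⅙*0 = 0)
r(B) = 30*B (r(B) = 2*(B + B*14) = 2*(B + 14*B) = 2*(15*B) = 30*B)
u(P) = 80
r(432) + u(O(U, -16)) = 30*432 + 80 = 12960 + 80 = 13040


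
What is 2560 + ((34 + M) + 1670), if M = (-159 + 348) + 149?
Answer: 4602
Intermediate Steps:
M = 338 (M = 189 + 149 = 338)
2560 + ((34 + M) + 1670) = 2560 + ((34 + 338) + 1670) = 2560 + (372 + 1670) = 2560 + 2042 = 4602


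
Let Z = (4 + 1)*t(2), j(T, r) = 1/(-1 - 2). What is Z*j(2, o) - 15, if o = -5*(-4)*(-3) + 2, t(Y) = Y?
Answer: -55/3 ≈ -18.333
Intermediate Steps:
o = -58 (o = 20*(-3) + 2 = -60 + 2 = -58)
j(T, r) = -⅓ (j(T, r) = 1/(-3) = -⅓)
Z = 10 (Z = (4 + 1)*2 = 5*2 = 10)
Z*j(2, o) - 15 = 10*(-⅓) - 15 = -10/3 - 15 = -55/3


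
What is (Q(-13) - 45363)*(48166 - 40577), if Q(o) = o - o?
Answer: -344259807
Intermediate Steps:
Q(o) = 0
(Q(-13) - 45363)*(48166 - 40577) = (0 - 45363)*(48166 - 40577) = -45363*7589 = -344259807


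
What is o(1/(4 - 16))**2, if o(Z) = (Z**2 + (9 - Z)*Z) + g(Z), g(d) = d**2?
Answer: 11449/20736 ≈ 0.55213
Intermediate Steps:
o(Z) = 2*Z**2 + Z*(9 - Z) (o(Z) = (Z**2 + (9 - Z)*Z) + Z**2 = (Z**2 + Z*(9 - Z)) + Z**2 = 2*Z**2 + Z*(9 - Z))
o(1/(4 - 16))**2 = ((9 + 1/(4 - 16))/(4 - 16))**2 = ((9 + 1/(-12))/(-12))**2 = (-(9 - 1/12)/12)**2 = (-1/12*107/12)**2 = (-107/144)**2 = 11449/20736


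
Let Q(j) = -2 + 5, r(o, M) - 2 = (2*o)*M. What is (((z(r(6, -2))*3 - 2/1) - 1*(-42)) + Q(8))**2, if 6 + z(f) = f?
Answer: 1681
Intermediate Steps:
r(o, M) = 2 + 2*M*o (r(o, M) = 2 + (2*o)*M = 2 + 2*M*o)
z(f) = -6 + f
Q(j) = 3
(((z(r(6, -2))*3 - 2/1) - 1*(-42)) + Q(8))**2 = ((((-6 + (2 + 2*(-2)*6))*3 - 2/1) - 1*(-42)) + 3)**2 = ((((-6 + (2 - 24))*3 - 2*1) + 42) + 3)**2 = ((((-6 - 22)*3 - 2) + 42) + 3)**2 = (((-28*3 - 2) + 42) + 3)**2 = (((-84 - 2) + 42) + 3)**2 = ((-86 + 42) + 3)**2 = (-44 + 3)**2 = (-41)**2 = 1681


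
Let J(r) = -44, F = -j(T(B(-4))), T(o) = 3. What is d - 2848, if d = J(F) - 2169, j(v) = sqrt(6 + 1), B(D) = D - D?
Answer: -5061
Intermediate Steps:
B(D) = 0
j(v) = sqrt(7)
F = -sqrt(7) ≈ -2.6458
d = -2213 (d = -44 - 2169 = -2213)
d - 2848 = -2213 - 2848 = -5061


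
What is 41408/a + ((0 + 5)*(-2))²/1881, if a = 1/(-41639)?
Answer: -3243197086172/1881 ≈ -1.7242e+9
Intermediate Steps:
a = -1/41639 ≈ -2.4016e-5
41408/a + ((0 + 5)*(-2))²/1881 = 41408/(-1/41639) + ((0 + 5)*(-2))²/1881 = 41408*(-41639) + (5*(-2))²*(1/1881) = -1724187712 + (-10)²*(1/1881) = -1724187712 + 100*(1/1881) = -1724187712 + 100/1881 = -3243197086172/1881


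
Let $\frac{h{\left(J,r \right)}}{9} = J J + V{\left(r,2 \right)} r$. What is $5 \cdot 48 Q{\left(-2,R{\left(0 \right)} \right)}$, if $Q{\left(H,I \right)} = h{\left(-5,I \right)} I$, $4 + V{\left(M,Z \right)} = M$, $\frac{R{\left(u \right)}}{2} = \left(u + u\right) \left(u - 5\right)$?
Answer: $0$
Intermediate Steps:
$R{\left(u \right)} = 4 u \left(-5 + u\right)$ ($R{\left(u \right)} = 2 \left(u + u\right) \left(u - 5\right) = 2 \cdot 2 u \left(-5 + u\right) = 4 u \left(-5 + u\right)$)
$V{\left(M,Z \right)} = -4 + M$
$h{\left(J,r \right)} = 9 J^{2} + 9 r \left(-4 + r\right)$ ($h{\left(J,r \right)} = 9 \left(J J + \left(-4 + r\right) r\right) = 9 \left(J^{2} + r \left(-4 + r\right)\right) = 9 J^{2} + 9 r \left(-4 + r\right)$)
$Q{\left(H,I \right)} = I \left(225 + 9 I \left(-4 + I\right)\right)$ ($Q{\left(H,I \right)} = \left(9 \left(-5\right)^{2} + 9 I \left(-4 + I\right)\right) I = \left(9 \cdot 25 + 9 I \left(-4 + I\right)\right) I = \left(225 + 9 I \left(-4 + I\right)\right) I = I \left(225 + 9 I \left(-4 + I\right)\right)$)
$5 \cdot 48 Q{\left(-2,R{\left(0 \right)} \right)} = 5 \cdot 48 \cdot 9 \cdot 4 \cdot 0 \left(-5 + 0\right) \left(25 + 4 \cdot 0 \left(-5 + 0\right) \left(-4 + 4 \cdot 0 \left(-5 + 0\right)\right)\right) = 240 \cdot 9 \cdot 4 \cdot 0 \left(-5\right) \left(25 + 4 \cdot 0 \left(-5\right) \left(-4 + 4 \cdot 0 \left(-5\right)\right)\right) = 240 \cdot 9 \cdot 0 \left(25 + 0 \left(-4 + 0\right)\right) = 240 \cdot 9 \cdot 0 \left(25 + 0 \left(-4\right)\right) = 240 \cdot 9 \cdot 0 \left(25 + 0\right) = 240 \cdot 9 \cdot 0 \cdot 25 = 240 \cdot 0 = 0$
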